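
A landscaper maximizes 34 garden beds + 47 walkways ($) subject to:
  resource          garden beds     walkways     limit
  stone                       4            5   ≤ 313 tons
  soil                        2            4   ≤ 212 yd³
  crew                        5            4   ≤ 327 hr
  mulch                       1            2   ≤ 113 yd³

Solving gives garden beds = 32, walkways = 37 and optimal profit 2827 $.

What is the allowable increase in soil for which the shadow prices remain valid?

Binding constraints: stone, soil. The basis is B = [[4,5],[2,4]] with det 6.
Per unit increase in soil, x* moves by d = (-0.8333, 0.6667).
The basis stays optimal until mulch becomes binding; allowable increase = 14 yd³.

14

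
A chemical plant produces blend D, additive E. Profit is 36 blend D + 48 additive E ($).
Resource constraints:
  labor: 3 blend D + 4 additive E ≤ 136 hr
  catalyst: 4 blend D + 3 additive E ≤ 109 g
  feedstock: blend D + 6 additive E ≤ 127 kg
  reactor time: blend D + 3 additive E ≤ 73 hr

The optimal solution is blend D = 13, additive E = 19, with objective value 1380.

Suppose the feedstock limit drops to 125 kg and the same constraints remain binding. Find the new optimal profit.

At the optimum: labor uses 115 of 136 (slack = 21); catalyst uses 109 of 109 (binding); feedstock uses 127 of 127 (binding); reactor time uses 70 of 73 (slack = 3).
By complementary slackness, y = 0 for the non-binding constraints.
The binding rows give the dual system: 4·y_catalyst + 1·y_feedstock = 36 and 3·y_catalyst + 6·y_feedstock = 48.
→ y_catalyst = 8 and y_feedstock = 4.
Δz = y_feedstock·Δb = 4 × (-2) = -8, so new z* = 1380 − 8 = 1372.

1372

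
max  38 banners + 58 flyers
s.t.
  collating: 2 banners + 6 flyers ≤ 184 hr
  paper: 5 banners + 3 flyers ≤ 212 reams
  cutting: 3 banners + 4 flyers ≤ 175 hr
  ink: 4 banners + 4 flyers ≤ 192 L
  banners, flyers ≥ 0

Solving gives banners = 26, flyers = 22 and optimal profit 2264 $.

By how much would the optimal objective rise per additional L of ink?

7

Check each constraint at x*: collating 184/184 (tight); paper 196/212 (slack 16); cutting 166/175 (slack 9); ink 192/192 (tight).
Since paper, cutting are not tight, their duals are 0.
Dual feasibility on the basic columns requires 2·y_collating + 4·y_ink = 38, 6·y_collating + 4·y_ink = 58.
→ y_collating = 5 and y_ink = 7.
Shadow price of ink = 7.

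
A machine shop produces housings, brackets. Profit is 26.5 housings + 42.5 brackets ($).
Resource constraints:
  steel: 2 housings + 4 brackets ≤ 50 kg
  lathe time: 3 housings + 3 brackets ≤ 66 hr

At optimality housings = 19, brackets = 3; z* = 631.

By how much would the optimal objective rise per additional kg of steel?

Check each constraint at x*: steel 50/50 (tight); lathe time 66/66 (tight).
The binding rows give the dual system: 2·y_steel + 3·y_lathe time = 26.5 and 4·y_steel + 3·y_lathe time = 42.5.
→ y_steel = 8 and y_lathe time = 3.5.
Shadow price of steel = 8.

8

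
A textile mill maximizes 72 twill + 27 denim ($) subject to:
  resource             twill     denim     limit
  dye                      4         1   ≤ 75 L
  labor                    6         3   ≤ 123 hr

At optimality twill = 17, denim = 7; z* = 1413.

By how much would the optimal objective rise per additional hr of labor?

Both dye and labor are binding at x*.
Dual feasibility on the basic columns requires 4·y_dye + 6·y_labor = 72, 1·y_dye + 3·y_labor = 27.
This yields shadow prices y_dye = 9, y_labor = 6.
Shadow price of labor = 6.

6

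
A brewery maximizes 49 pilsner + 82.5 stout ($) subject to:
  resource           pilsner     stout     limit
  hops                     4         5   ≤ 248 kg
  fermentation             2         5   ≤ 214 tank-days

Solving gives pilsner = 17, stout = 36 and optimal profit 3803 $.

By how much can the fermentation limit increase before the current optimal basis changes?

34

Binding constraints: hops, fermentation. The basis is B = [[4,5],[2,5]] with det 10.
Per unit increase in fermentation, x* moves by d = (-0.5, 0.4).
The basis stays optimal until pilsner reaches 0; allowable increase = 34 tank-days.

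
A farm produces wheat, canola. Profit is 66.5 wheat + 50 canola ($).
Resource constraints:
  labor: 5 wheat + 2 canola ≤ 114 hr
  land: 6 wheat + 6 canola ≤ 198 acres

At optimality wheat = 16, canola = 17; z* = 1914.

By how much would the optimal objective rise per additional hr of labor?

At the optimum: labor uses 114 of 114 (binding); land uses 198 of 198 (binding).
Dual feasibility on the basic columns requires 5·y_labor + 6·y_land = 66.5, 2·y_labor + 6·y_land = 50.
This yields shadow prices y_labor = 5.5, y_land = 6.5.
Shadow price of labor = 5.5.

5.5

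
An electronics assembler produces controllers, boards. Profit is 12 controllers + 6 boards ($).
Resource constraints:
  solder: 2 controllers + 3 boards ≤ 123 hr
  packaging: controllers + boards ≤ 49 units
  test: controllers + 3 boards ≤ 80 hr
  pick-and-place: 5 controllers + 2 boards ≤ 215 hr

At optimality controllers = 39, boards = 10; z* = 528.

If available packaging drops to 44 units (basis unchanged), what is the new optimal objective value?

518

Binding: packaging and pick-and-place. Non-binding: solder (15 unused), test (11 unused).
Since solder, test are not tight, their duals are 0.
Dual feasibility on the basic columns requires 1·y_packaging + 5·y_pick-and-place = 12, 1·y_packaging + 2·y_pick-and-place = 6.
→ y_packaging = 2 and y_pick-and-place = 2.
Δz = y_packaging·Δb = 2 × (-5) = -10, so new z* = 528 − 10 = 518.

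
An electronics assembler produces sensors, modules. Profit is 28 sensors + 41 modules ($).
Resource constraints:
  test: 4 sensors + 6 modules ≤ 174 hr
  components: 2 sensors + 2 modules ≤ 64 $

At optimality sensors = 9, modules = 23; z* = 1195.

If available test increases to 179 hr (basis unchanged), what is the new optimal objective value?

Check each constraint at x*: test 174/174 (tight); components 64/64 (tight).
Dual feasibility on the basic columns requires 4·y_test + 2·y_components = 28, 6·y_test + 2·y_components = 41.
This yields shadow prices y_test = 6.5, y_components = 1.
Δz = y_test·Δb = 6.5 × (5) = 32.5, so new z* = 1195 + 32.5 = 1227.5.

1227.5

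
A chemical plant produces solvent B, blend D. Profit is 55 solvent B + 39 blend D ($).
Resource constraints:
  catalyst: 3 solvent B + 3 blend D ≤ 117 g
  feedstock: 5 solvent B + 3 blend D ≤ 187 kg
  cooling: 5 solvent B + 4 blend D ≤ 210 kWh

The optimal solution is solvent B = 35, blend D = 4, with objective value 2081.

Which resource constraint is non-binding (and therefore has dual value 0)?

catalyst: 117/117 (binding)
feedstock: 187/187 (binding)
cooling: 191/210 (slack 19)
By complementary slackness, a constraint with positive slack has shadow price 0 → cooling.

cooling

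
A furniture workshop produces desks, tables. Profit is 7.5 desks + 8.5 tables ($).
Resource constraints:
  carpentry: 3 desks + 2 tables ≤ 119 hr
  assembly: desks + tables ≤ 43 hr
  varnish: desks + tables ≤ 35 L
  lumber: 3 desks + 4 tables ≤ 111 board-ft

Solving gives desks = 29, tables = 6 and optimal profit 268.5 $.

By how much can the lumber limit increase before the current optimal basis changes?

Binding constraints: varnish, lumber. The basis is B = [[1,1],[3,4]] with det 1.
Per unit increase in lumber, x* moves by d = (-1, 1).
The basis stays optimal until desks reaches 0; allowable increase = 29 board-ft.

29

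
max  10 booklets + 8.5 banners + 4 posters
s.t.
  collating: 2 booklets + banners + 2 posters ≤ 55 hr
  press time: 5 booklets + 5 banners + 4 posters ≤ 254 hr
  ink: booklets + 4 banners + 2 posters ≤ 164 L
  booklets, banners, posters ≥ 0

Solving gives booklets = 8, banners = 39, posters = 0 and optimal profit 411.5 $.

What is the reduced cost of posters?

At the optimum: collating uses 55 of 55 (binding); press time uses 235 of 254 (slack = 19); ink uses 164 of 164 (binding).
Slack constraints have shadow price 0 (complementary slackness).
Dual feasibility on the basic columns requires 2·y_collating + 1·y_ink = 10, 1·y_collating + 4·y_ink = 8.5.
This yields shadow prices y_collating = 4.5, y_ink = 1.
Reduced cost of posters: c₃ − yᵀa₃ = 4 − (4.5·2 + 1·2) = 4 − 11 = -7.

-7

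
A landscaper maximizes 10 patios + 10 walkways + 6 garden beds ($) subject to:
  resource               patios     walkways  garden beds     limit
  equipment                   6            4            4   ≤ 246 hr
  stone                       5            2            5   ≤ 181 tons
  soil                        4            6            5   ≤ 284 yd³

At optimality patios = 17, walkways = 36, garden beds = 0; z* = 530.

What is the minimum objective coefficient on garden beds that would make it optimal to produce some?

Binding: equipment and soil. Non-binding: stone (24 unused).
Since stone is not tight, its dual is 0.
From A_Bᵀ y = c: 6·y_equipment + 4·y_soil = 10; 4·y_equipment + 6·y_soil = 10.
→ y_equipment = 1 and y_soil = 1.
garden beds enters the basis when its profit ≥ yᵀa₃ = 1·4 + 1·5 = 9.

9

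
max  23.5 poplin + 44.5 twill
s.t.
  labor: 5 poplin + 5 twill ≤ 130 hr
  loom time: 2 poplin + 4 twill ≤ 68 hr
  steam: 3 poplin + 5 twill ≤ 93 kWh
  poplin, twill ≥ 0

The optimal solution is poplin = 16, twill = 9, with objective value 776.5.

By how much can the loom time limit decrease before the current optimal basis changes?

1

Binding constraints: loom time, steam. The basis is B = [[2,4],[3,5]] with det -2.
Per unit decrease in loom time, x* moves by d = (2.5, -1.5).
The basis stays optimal until labor becomes binding; allowable decrease = 1 hr.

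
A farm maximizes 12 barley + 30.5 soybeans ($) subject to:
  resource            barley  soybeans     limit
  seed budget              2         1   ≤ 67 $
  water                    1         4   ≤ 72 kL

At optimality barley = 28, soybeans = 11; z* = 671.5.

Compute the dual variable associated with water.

Check each constraint at x*: seed budget 67/67 (tight); water 72/72 (tight).
Dual feasibility on the basic columns requires 2·y_seed budget + 1·y_water = 12, 1·y_seed budget + 4·y_water = 30.5.
→ y_seed budget = 2.5 and y_water = 7.
Shadow price of water = 7.

7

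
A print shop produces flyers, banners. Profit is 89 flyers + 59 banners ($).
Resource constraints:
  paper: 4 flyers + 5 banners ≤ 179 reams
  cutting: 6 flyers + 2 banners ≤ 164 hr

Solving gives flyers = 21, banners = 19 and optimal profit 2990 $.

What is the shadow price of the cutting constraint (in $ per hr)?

Both paper and cutting are binding at x*.
Dual feasibility on the basic columns requires 4·y_paper + 6·y_cutting = 89, 5·y_paper + 2·y_cutting = 59.
Solving: y_paper = 8, y_cutting = 9.5.
Shadow price of cutting = 9.5.

9.5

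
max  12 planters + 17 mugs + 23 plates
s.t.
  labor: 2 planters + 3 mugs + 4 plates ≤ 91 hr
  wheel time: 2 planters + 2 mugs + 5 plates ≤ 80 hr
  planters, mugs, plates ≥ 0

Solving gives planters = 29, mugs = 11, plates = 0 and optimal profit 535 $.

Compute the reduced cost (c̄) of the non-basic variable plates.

Both labor and wheel time are binding at x*.
The binding rows give the dual system: 2·y_labor + 2·y_wheel time = 12 and 3·y_labor + 2·y_wheel time = 17.
→ y_labor = 5 and y_wheel time = 1.
Reduced cost of plates: c₃ − yᵀa₃ = 23 − (5·4 + 1·5) = 23 − 25 = -2.

-2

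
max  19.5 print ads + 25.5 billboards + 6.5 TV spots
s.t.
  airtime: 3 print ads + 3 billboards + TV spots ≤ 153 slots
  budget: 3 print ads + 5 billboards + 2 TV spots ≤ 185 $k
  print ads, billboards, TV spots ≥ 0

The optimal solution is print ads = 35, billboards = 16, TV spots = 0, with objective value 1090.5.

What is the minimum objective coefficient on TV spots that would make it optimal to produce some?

9.5

Both airtime and budget are binding at x*.
From A_Bᵀ y = c: 3·y_airtime + 3·y_budget = 19.5; 3·y_airtime + 5·y_budget = 25.5.
→ y_airtime = 3.5 and y_budget = 3.
TV spots enters the basis when its profit ≥ yᵀa₃ = 3.5·1 + 3·2 = 9.5.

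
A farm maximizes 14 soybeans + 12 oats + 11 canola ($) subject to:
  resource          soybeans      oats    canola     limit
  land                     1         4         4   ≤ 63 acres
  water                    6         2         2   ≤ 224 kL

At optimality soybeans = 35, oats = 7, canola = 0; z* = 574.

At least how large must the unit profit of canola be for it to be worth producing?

12

Both land and water are binding at x*.
The binding rows give the dual system: 1·y_land + 6·y_water = 14 and 4·y_land + 2·y_water = 12.
This yields shadow prices y_land = 2, y_water = 2.
canola enters the basis when its profit ≥ yᵀa₃ = 2·4 + 2·2 = 12.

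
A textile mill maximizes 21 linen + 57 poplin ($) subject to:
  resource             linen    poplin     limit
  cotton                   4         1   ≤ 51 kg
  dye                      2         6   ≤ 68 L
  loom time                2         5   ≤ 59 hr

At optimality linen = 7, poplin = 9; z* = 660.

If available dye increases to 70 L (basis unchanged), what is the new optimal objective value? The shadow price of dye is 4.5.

669

Δb = 2, so new z* = 660 + (4.5)·(2) = 660 + 9 = 669.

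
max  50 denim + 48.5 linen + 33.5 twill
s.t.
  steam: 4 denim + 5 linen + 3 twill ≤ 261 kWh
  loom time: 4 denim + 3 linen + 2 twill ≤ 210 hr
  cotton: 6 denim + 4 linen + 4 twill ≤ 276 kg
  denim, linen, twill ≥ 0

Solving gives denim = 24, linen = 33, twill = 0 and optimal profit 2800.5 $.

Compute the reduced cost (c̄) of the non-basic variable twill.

At the optimum: steam uses 261 of 261 (binding); loom time uses 195 of 210 (slack = 15); cotton uses 276 of 276 (binding).
Slack constraints have shadow price 0 (complementary slackness).
From A_Bᵀ y = c: 4·y_steam + 6·y_cotton = 50; 5·y_steam + 4·y_cotton = 48.5.
→ y_steam = 6.5 and y_cotton = 4.
Reduced cost of twill: c₃ − yᵀa₃ = 33.5 − (6.5·3 + 4·4) = 33.5 − 35.5 = -2.

-2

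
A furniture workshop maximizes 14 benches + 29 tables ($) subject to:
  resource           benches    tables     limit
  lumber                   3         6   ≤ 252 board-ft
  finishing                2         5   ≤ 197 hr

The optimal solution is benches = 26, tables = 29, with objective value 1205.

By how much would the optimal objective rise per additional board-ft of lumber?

Check each constraint at x*: lumber 252/252 (tight); finishing 197/197 (tight).
Dual feasibility on the basic columns requires 3·y_lumber + 2·y_finishing = 14, 6·y_lumber + 5·y_finishing = 29.
→ y_lumber = 4 and y_finishing = 1.
Shadow price of lumber = 4.

4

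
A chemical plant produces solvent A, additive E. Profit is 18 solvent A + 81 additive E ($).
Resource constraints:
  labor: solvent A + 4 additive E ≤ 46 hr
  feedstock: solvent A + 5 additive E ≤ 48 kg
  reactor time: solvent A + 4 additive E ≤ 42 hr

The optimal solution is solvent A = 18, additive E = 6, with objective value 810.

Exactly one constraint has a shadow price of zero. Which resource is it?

labor: 42/46 (slack 4)
feedstock: 48/48 (binding)
reactor time: 42/42 (binding)
By complementary slackness, a constraint with positive slack has shadow price 0 → labor.

labor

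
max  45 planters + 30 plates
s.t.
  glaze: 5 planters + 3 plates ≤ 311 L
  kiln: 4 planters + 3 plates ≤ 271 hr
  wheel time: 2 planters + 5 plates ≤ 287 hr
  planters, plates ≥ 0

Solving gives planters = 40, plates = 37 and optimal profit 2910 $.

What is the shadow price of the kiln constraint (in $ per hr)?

Check each constraint at x*: glaze 311/311 (tight); kiln 271/271 (tight); wheel time 265/287 (slack 22).
By complementary slackness, y = 0 for the non-binding constraint.
The binding rows give the dual system: 5·y_glaze + 4·y_kiln = 45 and 3·y_glaze + 3·y_kiln = 30.
Solving: y_glaze = 5, y_kiln = 5.
Shadow price of kiln = 5.

5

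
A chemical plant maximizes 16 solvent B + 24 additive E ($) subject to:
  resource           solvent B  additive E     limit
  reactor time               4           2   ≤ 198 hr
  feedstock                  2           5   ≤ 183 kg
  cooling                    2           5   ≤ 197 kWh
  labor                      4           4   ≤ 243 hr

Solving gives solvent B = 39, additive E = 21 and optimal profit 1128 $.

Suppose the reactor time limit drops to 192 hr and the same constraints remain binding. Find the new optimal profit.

1116

At the optimum: reactor time uses 198 of 198 (binding); feedstock uses 183 of 183 (binding); cooling uses 183 of 197 (slack = 14); labor uses 240 of 243 (slack = 3).
Slack constraints have shadow price 0 (complementary slackness).
The binding rows give the dual system: 4·y_reactor time + 2·y_feedstock = 16 and 2·y_reactor time + 5·y_feedstock = 24.
→ y_reactor time = 2 and y_feedstock = 4.
Δz = y_reactor time·Δb = 2 × (-6) = -12, so new z* = 1128 − 12 = 1116.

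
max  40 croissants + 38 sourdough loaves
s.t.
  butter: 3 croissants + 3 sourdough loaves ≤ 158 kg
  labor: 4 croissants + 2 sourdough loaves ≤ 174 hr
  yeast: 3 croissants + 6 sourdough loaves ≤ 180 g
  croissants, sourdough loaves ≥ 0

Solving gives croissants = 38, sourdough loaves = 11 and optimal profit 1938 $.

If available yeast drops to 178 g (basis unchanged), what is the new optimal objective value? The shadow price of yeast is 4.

1930

Δb = -2, so new z* = 1938 + (4)·(-2) = 1938 − 8 = 1930.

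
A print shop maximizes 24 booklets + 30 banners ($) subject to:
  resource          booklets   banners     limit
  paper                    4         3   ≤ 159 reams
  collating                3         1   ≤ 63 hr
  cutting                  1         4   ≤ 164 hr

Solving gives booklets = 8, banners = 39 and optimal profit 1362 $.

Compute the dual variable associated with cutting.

Binding: collating and cutting. Non-binding: paper (10 unused).
Since paper is not tight, its dual is 0.
From A_Bᵀ y = c: 3·y_collating + 1·y_cutting = 24; 1·y_collating + 4·y_cutting = 30.
→ y_collating = 6 and y_cutting = 6.
Shadow price of cutting = 6.

6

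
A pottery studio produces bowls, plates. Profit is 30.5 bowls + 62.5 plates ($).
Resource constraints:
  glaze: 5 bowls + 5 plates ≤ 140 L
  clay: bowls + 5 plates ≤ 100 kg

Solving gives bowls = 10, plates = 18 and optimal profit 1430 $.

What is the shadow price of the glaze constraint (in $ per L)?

4.5

Check each constraint at x*: glaze 140/140 (tight); clay 100/100 (tight).
The binding rows give the dual system: 5·y_glaze + 1·y_clay = 30.5 and 5·y_glaze + 5·y_clay = 62.5.
Solving: y_glaze = 4.5, y_clay = 8.
Shadow price of glaze = 4.5.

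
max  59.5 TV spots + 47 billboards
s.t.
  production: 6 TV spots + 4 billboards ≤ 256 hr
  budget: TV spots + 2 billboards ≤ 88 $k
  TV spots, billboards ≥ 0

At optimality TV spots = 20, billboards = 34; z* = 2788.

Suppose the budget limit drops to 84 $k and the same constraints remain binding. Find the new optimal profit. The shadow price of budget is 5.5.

Δb = -4, so new z* = 2788 + (5.5)·(-4) = 2788 − 22 = 2766.

2766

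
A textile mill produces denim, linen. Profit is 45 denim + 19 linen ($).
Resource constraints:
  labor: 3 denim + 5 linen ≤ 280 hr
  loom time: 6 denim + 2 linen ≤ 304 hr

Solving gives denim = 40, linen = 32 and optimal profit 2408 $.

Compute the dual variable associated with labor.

1

Both labor and loom time are binding at x*.
From A_Bᵀ y = c: 3·y_labor + 6·y_loom time = 45; 5·y_labor + 2·y_loom time = 19.
→ y_labor = 1 and y_loom time = 7.
Shadow price of labor = 1.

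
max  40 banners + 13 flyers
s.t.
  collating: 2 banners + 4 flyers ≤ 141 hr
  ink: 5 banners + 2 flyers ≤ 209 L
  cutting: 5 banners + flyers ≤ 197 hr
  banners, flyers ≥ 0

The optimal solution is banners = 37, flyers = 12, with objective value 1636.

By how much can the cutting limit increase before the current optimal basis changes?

Binding constraints: ink, cutting. The basis is B = [[5,2],[5,1]] with det -5.
Per unit increase in cutting, x* moves by d = (0.4, -1).
The basis stays optimal until flyers reaches 0; allowable increase = 12 hr.

12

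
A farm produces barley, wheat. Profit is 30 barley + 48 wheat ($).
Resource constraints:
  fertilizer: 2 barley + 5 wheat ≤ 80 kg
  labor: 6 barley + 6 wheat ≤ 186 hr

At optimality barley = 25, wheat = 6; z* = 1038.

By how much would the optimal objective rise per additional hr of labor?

Check each constraint at x*: fertilizer 80/80 (tight); labor 186/186 (tight).
From A_Bᵀ y = c: 2·y_fertilizer + 6·y_labor = 30; 5·y_fertilizer + 6·y_labor = 48.
This yields shadow prices y_fertilizer = 6, y_labor = 3.
Shadow price of labor = 3.

3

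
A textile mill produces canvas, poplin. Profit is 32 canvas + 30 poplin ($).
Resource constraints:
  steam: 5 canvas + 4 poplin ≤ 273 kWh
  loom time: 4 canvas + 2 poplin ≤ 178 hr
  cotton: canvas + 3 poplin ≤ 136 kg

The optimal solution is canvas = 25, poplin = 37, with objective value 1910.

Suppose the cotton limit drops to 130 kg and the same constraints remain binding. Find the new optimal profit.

1898

Binding: steam and cotton. Non-binding: loom time (4 unused).
Slack constraints have shadow price 0 (complementary slackness).
From A_Bᵀ y = c: 5·y_steam + 1·y_cotton = 32; 4·y_steam + 3·y_cotton = 30.
→ y_steam = 6 and y_cotton = 2.
Δz = y_cotton·Δb = 2 × (-6) = -12, so new z* = 1910 − 12 = 1898.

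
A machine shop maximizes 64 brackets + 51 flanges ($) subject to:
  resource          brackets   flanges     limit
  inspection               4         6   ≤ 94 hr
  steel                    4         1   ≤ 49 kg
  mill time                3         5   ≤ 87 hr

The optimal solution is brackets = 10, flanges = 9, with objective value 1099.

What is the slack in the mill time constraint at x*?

mill time used = 3·10 + 5·9 = 75; slack = 87 − 75 = 12.

12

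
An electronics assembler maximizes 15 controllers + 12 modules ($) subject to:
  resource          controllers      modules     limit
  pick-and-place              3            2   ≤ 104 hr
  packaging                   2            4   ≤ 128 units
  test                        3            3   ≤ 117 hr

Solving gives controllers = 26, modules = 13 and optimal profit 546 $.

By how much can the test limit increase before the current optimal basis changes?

9

Binding constraints: pick-and-place, test. The basis is B = [[3,2],[3,3]] with det 3.
Per unit increase in test, x* moves by d = (-0.6667, 1).
The basis stays optimal until packaging becomes binding; allowable increase = 9 hr.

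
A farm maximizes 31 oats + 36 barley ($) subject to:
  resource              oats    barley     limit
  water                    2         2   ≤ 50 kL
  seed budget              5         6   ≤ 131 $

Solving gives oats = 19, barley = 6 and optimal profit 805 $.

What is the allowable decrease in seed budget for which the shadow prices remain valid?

Binding constraints: water, seed budget. The basis is B = [[2,2],[5,6]] with det 2.
Per unit decrease in seed budget, x* moves by d = (1, -1).
The basis stays optimal until barley reaches 0; allowable decrease = 6 $.

6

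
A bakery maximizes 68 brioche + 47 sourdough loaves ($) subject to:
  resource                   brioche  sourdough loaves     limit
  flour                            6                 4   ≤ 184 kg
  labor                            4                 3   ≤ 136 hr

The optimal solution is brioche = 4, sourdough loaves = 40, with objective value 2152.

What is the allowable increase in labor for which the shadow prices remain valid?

Binding constraints: flour, labor. The basis is B = [[6,4],[4,3]] with det 2.
Per unit increase in labor, x* moves by d = (-2, 3).
The basis stays optimal until brioche reaches 0; allowable increase = 2 hr.

2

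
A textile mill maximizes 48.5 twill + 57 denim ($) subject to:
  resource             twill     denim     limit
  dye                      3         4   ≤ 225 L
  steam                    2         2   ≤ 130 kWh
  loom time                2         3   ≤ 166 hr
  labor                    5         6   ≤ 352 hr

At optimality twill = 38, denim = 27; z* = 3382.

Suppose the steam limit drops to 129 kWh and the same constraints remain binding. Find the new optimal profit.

3379

Binding: steam and labor. Non-binding: dye (3 unused), loom time (9 unused).
Slack constraints have shadow price 0 (complementary slackness).
The binding rows give the dual system: 2·y_steam + 5·y_labor = 48.5 and 2·y_steam + 6·y_labor = 57.
→ y_steam = 3 and y_labor = 8.5.
Δz = y_steam·Δb = 3 × (-1) = -3, so new z* = 3382 − 3 = 3379.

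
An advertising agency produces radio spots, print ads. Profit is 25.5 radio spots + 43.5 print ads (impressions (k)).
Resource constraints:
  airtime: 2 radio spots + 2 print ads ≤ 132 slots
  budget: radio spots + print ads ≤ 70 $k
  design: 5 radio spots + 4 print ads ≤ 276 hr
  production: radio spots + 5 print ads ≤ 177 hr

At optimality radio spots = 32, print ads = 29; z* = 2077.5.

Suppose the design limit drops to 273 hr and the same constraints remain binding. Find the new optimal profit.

2065.5

At the optimum: airtime uses 122 of 132 (slack = 10); budget uses 61 of 70 (slack = 9); design uses 276 of 276 (binding); production uses 177 of 177 (binding).
By complementary slackness, y = 0 for the non-binding constraints.
Dual feasibility on the basic columns requires 5·y_design + 1·y_production = 25.5, 4·y_design + 5·y_production = 43.5.
This yields shadow prices y_design = 4, y_production = 5.5.
Δz = y_design·Δb = 4 × (-3) = -12, so new z* = 2077.5 − 12 = 2065.5.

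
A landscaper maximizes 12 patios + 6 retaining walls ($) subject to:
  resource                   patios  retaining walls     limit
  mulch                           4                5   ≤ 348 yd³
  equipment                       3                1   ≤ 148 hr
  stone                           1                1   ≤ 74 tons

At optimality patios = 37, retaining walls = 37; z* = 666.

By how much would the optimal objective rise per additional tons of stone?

Check each constraint at x*: mulch 333/348 (slack 15); equipment 148/148 (tight); stone 74/74 (tight).
Slack constraints have shadow price 0 (complementary slackness).
The binding rows give the dual system: 3·y_equipment + 1·y_stone = 12 and 1·y_equipment + 1·y_stone = 6.
This yields shadow prices y_equipment = 3, y_stone = 3.
Shadow price of stone = 3.

3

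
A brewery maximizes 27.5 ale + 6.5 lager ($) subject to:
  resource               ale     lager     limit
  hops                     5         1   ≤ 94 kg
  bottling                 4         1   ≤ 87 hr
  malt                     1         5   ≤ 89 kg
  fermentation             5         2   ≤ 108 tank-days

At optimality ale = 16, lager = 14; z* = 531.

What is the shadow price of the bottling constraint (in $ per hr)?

Binding: hops and fermentation. Non-binding: bottling (9 unused), malt (3 unused).
By complementary slackness, y = 0 for the non-binding constraints.
From A_Bᵀ y = c: 5·y_hops + 5·y_fermentation = 27.5; 1·y_hops + 2·y_fermentation = 6.5.
→ y_hops = 4.5 and y_fermentation = 1.
Shadow price of bottling = 0.

0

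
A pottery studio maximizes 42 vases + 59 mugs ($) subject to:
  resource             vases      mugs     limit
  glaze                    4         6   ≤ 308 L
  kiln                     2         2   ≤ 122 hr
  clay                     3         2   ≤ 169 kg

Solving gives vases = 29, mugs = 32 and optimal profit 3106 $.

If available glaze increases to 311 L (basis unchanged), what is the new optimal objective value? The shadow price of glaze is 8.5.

Δb = 3, so new z* = 3106 + (8.5)·(3) = 3106 + 25.5 = 3131.5.

3131.5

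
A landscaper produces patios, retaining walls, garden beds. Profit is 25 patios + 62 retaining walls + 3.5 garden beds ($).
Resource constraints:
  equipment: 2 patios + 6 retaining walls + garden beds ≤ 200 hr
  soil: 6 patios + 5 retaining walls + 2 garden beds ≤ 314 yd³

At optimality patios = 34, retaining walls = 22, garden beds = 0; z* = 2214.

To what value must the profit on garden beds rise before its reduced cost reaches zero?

Check each constraint at x*: equipment 200/200 (tight); soil 314/314 (tight).
Dual feasibility on the basic columns requires 2·y_equipment + 6·y_soil = 25, 6·y_equipment + 5·y_soil = 62.
Solving: y_equipment = 9.5, y_soil = 1.
garden beds enters the basis when its profit ≥ yᵀa₃ = 9.5·1 + 1·2 = 11.5.

11.5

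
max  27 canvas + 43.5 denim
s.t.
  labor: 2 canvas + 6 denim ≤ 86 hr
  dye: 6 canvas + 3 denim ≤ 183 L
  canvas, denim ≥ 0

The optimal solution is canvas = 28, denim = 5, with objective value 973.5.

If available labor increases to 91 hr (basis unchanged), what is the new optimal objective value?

Check each constraint at x*: labor 86/86 (tight); dye 183/183 (tight).
The binding rows give the dual system: 2·y_labor + 6·y_dye = 27 and 6·y_labor + 3·y_dye = 43.5.
Solving: y_labor = 6, y_dye = 2.5.
Δz = y_labor·Δb = 6 × (5) = 30, so new z* = 973.5 + 30 = 1003.5.

1003.5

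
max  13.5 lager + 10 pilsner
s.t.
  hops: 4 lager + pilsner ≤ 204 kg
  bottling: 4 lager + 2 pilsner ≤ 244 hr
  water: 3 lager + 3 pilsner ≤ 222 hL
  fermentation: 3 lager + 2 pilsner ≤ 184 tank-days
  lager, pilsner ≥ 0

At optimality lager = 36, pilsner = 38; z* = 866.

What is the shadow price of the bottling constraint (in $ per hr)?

Binding: water and fermentation. Non-binding: hops (22 unused), bottling (24 unused).
By complementary slackness, y = 0 for the non-binding constraints.
The binding rows give the dual system: 3·y_water + 3·y_fermentation = 13.5 and 3·y_water + 2·y_fermentation = 10.
→ y_water = 1 and y_fermentation = 3.5.
Shadow price of bottling = 0.

0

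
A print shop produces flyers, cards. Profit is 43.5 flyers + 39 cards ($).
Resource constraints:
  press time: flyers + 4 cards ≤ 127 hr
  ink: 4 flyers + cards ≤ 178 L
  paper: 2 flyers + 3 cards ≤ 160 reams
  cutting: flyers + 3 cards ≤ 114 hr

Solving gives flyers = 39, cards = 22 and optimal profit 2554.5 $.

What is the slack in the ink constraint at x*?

ink used = 4·39 + 1·22 = 178; slack = 178 − 178 = 0.

0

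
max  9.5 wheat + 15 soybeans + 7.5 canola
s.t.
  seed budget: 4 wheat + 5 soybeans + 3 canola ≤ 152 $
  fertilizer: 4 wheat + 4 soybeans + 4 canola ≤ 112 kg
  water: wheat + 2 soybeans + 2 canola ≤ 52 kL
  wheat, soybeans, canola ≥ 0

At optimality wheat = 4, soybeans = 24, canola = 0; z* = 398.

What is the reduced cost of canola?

Check each constraint at x*: seed budget 136/152 (slack 16); fertilizer 112/112 (tight); water 52/52 (tight).
By complementary slackness, y = 0 for the non-binding constraint.
From A_Bᵀ y = c: 4·y_fertilizer + 1·y_water = 9.5; 4·y_fertilizer + 2·y_water = 15.
This yields shadow prices y_fertilizer = 1, y_water = 5.5.
Reduced cost of canola: c₃ − yᵀa₃ = 7.5 − (1·4 + 5.5·2) = 7.5 − 15 = -7.5.

-7.5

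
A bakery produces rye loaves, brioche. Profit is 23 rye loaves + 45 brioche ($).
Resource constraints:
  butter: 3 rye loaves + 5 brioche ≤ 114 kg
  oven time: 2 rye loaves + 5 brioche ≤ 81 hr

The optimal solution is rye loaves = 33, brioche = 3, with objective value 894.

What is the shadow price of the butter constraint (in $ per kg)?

5

Both butter and oven time are binding at x*.
The binding rows give the dual system: 3·y_butter + 2·y_oven time = 23 and 5·y_butter + 5·y_oven time = 45.
This yields shadow prices y_butter = 5, y_oven time = 4.
Shadow price of butter = 5.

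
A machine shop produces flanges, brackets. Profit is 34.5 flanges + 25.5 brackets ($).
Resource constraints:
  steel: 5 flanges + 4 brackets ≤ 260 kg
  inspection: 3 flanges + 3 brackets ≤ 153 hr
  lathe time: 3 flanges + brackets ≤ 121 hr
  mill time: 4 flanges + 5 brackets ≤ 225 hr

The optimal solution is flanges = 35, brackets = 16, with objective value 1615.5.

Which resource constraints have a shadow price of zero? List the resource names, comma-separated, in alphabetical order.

mill time, steel

steel: 239/260 (slack 21)
inspection: 153/153 (binding)
lathe time: 121/121 (binding)
mill time: 220/225 (slack 5)
By complementary slackness, a constraint with positive slack has shadow price 0 → mill time, steel.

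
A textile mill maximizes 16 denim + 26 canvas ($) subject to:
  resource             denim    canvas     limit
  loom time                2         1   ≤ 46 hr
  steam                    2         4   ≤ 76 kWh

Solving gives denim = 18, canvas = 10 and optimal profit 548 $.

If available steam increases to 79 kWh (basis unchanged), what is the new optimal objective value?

Both loom time and steam are binding at x*.
The binding rows give the dual system: 2·y_loom time + 2·y_steam = 16 and 1·y_loom time + 4·y_steam = 26.
This yields shadow prices y_loom time = 2, y_steam = 6.
Δz = y_steam·Δb = 6 × (3) = 18, so new z* = 548 + 18 = 566.

566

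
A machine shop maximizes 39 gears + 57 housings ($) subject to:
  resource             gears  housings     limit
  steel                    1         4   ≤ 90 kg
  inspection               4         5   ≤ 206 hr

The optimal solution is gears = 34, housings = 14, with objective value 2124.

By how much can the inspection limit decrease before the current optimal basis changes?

Binding constraints: steel, inspection. The basis is B = [[1,4],[4,5]] with det -11.
Per unit decrease in inspection, x* moves by d = (-0.3636, 0.0909).
The basis stays optimal until gears reaches 0; allowable decrease = 93.5 hr.

93.5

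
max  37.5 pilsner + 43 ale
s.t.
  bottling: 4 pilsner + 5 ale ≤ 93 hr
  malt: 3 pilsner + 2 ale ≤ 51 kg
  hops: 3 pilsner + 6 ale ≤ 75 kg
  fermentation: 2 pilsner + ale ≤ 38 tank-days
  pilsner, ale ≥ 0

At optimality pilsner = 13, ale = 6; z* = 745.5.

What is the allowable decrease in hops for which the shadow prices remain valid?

Binding constraints: malt, hops. The basis is B = [[3,2],[3,6]] with det 12.
Per unit decrease in hops, x* moves by d = (0.1667, -0.25).
The basis stays optimal until ale reaches 0; allowable decrease = 24 kg.

24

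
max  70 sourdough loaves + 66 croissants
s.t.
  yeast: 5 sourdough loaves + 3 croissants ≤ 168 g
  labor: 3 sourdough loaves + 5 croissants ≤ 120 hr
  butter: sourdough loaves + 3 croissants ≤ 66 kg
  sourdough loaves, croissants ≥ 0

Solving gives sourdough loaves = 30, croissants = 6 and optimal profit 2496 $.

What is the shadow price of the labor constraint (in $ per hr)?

Check each constraint at x*: yeast 168/168 (tight); labor 120/120 (tight); butter 48/66 (slack 18).
Slack constraints have shadow price 0 (complementary slackness).
Dual feasibility on the basic columns requires 5·y_yeast + 3·y_labor = 70, 3·y_yeast + 5·y_labor = 66.
→ y_yeast = 9.5 and y_labor = 7.5.
Shadow price of labor = 7.5.

7.5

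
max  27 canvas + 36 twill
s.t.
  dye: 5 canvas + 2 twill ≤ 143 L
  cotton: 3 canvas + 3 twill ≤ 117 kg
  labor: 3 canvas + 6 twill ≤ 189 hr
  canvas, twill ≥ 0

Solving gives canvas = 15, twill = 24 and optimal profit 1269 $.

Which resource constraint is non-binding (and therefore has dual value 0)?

dye

dye: 123/143 (slack 20)
cotton: 117/117 (binding)
labor: 189/189 (binding)
By complementary slackness, a constraint with positive slack has shadow price 0 → dye.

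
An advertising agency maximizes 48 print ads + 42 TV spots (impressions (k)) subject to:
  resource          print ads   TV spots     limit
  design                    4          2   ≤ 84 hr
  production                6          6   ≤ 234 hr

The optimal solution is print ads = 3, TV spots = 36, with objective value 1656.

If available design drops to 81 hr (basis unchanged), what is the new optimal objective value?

1647

At the optimum: design uses 84 of 84 (binding); production uses 234 of 234 (binding).
The binding rows give the dual system: 4·y_design + 6·y_production = 48 and 2·y_design + 6·y_production = 42.
This yields shadow prices y_design = 3, y_production = 6.
Δz = y_design·Δb = 3 × (-3) = -9, so new z* = 1656 − 9 = 1647.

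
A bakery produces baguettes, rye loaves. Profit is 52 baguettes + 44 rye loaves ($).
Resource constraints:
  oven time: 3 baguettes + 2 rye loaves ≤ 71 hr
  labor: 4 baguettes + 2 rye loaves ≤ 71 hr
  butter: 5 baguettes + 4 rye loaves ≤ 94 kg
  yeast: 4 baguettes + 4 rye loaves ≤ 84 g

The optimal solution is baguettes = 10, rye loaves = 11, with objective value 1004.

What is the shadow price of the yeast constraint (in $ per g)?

At the optimum: oven time uses 52 of 71 (slack = 19); labor uses 62 of 71 (slack = 9); butter uses 94 of 94 (binding); yeast uses 84 of 84 (binding).
By complementary slackness, y = 0 for the non-binding constraints.
Dual feasibility on the basic columns requires 5·y_butter + 4·y_yeast = 52, 4·y_butter + 4·y_yeast = 44.
Solving: y_butter = 8, y_yeast = 3.
Shadow price of yeast = 3.

3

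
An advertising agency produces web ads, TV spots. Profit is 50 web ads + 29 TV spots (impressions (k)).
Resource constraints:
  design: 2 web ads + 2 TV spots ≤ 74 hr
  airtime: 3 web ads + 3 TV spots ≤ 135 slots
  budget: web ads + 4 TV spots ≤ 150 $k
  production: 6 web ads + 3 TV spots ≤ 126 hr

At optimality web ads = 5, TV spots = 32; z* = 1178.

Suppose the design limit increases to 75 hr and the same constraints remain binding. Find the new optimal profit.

At the optimum: design uses 74 of 74 (binding); airtime uses 111 of 135 (slack = 24); budget uses 133 of 150 (slack = 17); production uses 126 of 126 (binding).
Slack constraints have shadow price 0 (complementary slackness).
Dual feasibility on the basic columns requires 2·y_design + 6·y_production = 50, 2·y_design + 3·y_production = 29.
Solving: y_design = 4, y_production = 7.
Δz = y_design·Δb = 4 × (1) = 4, so new z* = 1178 + 4 = 1182.

1182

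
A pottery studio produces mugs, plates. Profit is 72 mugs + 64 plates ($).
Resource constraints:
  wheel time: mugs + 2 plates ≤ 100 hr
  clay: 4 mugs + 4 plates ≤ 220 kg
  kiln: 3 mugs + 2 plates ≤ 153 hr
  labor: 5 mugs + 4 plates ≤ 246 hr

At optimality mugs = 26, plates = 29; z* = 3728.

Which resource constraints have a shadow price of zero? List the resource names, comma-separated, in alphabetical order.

kiln, wheel time

wheel time: 84/100 (slack 16)
clay: 220/220 (binding)
kiln: 136/153 (slack 17)
labor: 246/246 (binding)
By complementary slackness, a constraint with positive slack has shadow price 0 → kiln, wheel time.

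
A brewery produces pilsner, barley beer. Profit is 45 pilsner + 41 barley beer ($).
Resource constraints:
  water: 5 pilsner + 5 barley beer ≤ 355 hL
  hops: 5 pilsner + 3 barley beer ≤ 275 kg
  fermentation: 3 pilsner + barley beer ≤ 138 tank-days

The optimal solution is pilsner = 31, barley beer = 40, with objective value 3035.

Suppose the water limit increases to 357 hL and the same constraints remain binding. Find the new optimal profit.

At the optimum: water uses 355 of 355 (binding); hops uses 275 of 275 (binding); fermentation uses 133 of 138 (slack = 5).
Slack constraints have shadow price 0 (complementary slackness).
The binding rows give the dual system: 5·y_water + 5·y_hops = 45 and 5·y_water + 3·y_hops = 41.
This yields shadow prices y_water = 7, y_hops = 2.
Δz = y_water·Δb = 7 × (2) = 14, so new z* = 3035 + 14 = 3049.

3049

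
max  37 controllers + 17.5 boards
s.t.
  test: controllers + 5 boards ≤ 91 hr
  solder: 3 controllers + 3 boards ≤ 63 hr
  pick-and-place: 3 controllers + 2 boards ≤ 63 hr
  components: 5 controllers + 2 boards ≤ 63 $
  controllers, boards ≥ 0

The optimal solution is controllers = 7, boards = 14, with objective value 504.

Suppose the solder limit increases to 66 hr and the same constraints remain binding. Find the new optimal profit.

508.5

Check each constraint at x*: test 77/91 (slack 14); solder 63/63 (tight); pick-and-place 49/63 (slack 14); components 63/63 (tight).
By complementary slackness, y = 0 for the non-binding constraints.
The binding rows give the dual system: 3·y_solder + 5·y_components = 37 and 3·y_solder + 2·y_components = 17.5.
This yields shadow prices y_solder = 1.5, y_components = 6.5.
Δz = y_solder·Δb = 1.5 × (3) = 4.5, so new z* = 504 + 4.5 = 508.5.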